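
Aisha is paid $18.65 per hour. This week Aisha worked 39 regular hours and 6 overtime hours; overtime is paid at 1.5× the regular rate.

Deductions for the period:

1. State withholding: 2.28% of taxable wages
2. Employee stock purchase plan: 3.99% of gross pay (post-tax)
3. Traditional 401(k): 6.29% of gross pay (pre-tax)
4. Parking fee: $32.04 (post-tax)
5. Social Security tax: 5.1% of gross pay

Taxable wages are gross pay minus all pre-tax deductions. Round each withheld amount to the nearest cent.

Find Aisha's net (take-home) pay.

$706.34

Regular pay: 39 × $18.65 = $727.35
Overtime pay: 6 × $18.65 × 1.5 = $167.85
Gross pay = $727.35 + $167.85 = $895.20
Traditional 401(k): $895.20 × 0.0629 = $56.31
Taxable wages = $895.20 − $56.31 = $838.89
State withholding: $838.89 × 0.0228 = $19.13
Social Security tax: $895.20 × 0.051 = $45.66
Employee stock purchase plan: $895.20 × 0.0399 = $35.72
Parking fee: $32.04
Total deductions = $56.31 + $19.13 + $45.66 + $35.72 + $32.04 = $188.86
Net pay = $895.20 − $188.86 = $706.34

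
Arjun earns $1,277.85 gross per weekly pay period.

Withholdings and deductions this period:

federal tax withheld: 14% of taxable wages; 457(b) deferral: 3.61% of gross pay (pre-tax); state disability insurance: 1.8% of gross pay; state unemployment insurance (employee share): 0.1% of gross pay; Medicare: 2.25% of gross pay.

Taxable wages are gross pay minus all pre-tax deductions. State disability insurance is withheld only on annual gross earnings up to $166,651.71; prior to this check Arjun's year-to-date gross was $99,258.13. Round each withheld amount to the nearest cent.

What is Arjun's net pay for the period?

457(b) deferral: $1,277.85 × 0.0361 = $46.13
Taxable wages = $1,277.85 − $46.13 = $1,231.72
Federal tax withheld: $1,231.72 × 0.14 = $172.44
Medicare: $1,277.85 × 0.0225 = $28.75
State disability insurance: cap not yet reached, full $1,277.85 is subject → $1,277.85 × 0.018 = $23.00
State unemployment insurance (employee share): $1,277.85 × 0.001 = $1.28
Total deductions = $46.13 + $172.44 + $28.75 + $23.00 + $1.28 = $271.60
Net pay = $1,277.85 − $271.60 = $1,006.25

$1,006.25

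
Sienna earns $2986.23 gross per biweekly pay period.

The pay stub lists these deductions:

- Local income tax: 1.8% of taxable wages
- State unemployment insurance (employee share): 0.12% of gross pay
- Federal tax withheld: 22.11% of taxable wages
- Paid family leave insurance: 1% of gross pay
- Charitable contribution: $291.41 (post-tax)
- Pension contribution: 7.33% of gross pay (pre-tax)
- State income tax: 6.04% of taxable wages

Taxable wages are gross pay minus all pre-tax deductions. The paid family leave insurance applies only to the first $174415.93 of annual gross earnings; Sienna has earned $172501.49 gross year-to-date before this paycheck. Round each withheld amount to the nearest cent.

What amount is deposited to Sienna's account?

$1624.39

Pension contribution: $2986.23 × 0.0733 = $218.89
Taxable wages = $2986.23 − $218.89 = $2767.34
Local income tax: $2767.34 × 0.018 = $49.81
Federal tax withheld: $2767.34 × 0.2211 = $611.86
State income tax: $2767.34 × 0.0604 = $167.15
Paid family leave insurance: only $174415.93 − $172501.49 = $1914.44 of this check is subject → $1914.44 × 0.01 = $19.14
State unemployment insurance (employee share): $2986.23 × 0.0012 = $3.58
Charitable contribution: $291.41
Total deductions = $218.89 + $49.81 + $611.86 + $167.15 + $19.14 + $3.58 + $291.41 = $1361.84
Net pay = $2986.23 − $1361.84 = $1624.39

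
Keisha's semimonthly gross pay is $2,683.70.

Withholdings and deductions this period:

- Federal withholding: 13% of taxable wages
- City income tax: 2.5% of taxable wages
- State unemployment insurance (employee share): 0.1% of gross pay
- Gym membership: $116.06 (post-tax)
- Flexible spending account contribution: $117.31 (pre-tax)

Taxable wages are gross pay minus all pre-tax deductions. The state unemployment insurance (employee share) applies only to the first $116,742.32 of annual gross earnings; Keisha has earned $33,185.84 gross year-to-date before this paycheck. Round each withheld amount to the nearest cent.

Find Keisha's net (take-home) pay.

Flexible spending account contribution: $117.31
Taxable wages = $2,683.70 − $117.31 = $2,566.39
City income tax: $2,566.39 × 0.025 = $64.16
Federal withholding: $2,566.39 × 0.13 = $333.63
State unemployment insurance (employee share): cap not yet reached, full $2,683.70 is subject → $2,683.70 × 0.001 = $2.68
Gym membership: $116.06
Total deductions = $117.31 + $64.16 + $333.63 + $2.68 + $116.06 = $633.84
Net pay = $2,683.70 − $633.84 = $2,049.86

$2,049.86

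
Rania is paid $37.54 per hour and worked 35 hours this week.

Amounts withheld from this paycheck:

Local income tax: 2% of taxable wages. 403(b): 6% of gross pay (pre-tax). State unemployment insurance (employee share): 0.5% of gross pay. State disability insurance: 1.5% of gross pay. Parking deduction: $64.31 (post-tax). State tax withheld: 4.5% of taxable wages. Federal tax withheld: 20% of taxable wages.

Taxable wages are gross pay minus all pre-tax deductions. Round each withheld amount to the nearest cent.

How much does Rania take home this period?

$817.19

Gross pay: 35 × $37.54 = $1313.90
403(b): $1313.90 × 0.06 = $78.83
Taxable wages = $1313.90 − $78.83 = $1235.07
Federal tax withheld: $1235.07 × 0.2 = $247.01
Local income tax: $1235.07 × 0.02 = $24.70
State tax withheld: $1235.07 × 0.045 = $55.58
State disability insurance: $1313.90 × 0.015 = $19.71
State unemployment insurance (employee share): $1313.90 × 0.005 = $6.57
Parking deduction: $64.31
Total deductions = $78.83 + $247.01 + $24.70 + $55.58 + $19.71 + $6.57 + $64.31 = $496.71
Net pay = $1313.90 − $496.71 = $817.19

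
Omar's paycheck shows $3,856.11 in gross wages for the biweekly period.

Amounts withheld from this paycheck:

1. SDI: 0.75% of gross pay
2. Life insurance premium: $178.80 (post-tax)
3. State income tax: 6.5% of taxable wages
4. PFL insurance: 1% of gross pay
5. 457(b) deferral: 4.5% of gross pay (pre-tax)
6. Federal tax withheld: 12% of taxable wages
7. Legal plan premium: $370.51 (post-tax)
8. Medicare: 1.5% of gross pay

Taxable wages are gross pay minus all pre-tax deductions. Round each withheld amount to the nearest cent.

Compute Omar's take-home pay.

457(b) deferral: $3,856.11 × 0.045 = $173.52
Taxable wages = $3,856.11 − $173.52 = $3,682.59
Federal tax withheld: $3,682.59 × 0.12 = $441.91
State income tax: $3,682.59 × 0.065 = $239.37
PFL insurance: $3,856.11 × 0.01 = $38.56
Medicare: $3,856.11 × 0.015 = $57.84
SDI: $3,856.11 × 0.0075 = $28.92
Legal plan premium: $370.51
Life insurance premium: $178.80
Total deductions = $173.52 + $441.91 + $239.37 + $38.56 + $57.84 + $28.92 + $370.51 + $178.80 = $1,529.43
Net pay = $3,856.11 − $1,529.43 = $2,326.68

$2,326.68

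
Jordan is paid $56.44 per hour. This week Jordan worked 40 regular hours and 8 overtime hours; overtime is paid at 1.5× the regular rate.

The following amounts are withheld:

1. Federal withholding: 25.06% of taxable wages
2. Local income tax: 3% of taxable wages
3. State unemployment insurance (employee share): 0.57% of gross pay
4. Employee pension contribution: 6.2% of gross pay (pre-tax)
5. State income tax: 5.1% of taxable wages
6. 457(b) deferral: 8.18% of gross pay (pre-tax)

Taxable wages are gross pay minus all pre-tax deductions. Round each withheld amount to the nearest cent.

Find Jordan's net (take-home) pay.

Regular pay: 40 × $56.44 = $2257.60
Overtime pay: 8 × $56.44 × 1.5 = $677.28
Gross pay = $2257.60 + $677.28 = $2934.88
Employee pension contribution: $2934.88 × 0.062 = $181.96
457(b) deferral: $2934.88 × 0.0818 = $240.07
Pre-tax total = $181.96 + $240.07 = $422.03
Taxable wages = $2934.88 − $422.03 = $2512.85
Federal withholding: $2512.85 × 0.2506 = $629.72
Local income tax: $2512.85 × 0.03 = $75.39
State income tax: $2512.85 × 0.051 = $128.16
State unemployment insurance (employee share): $2934.88 × 0.0057 = $16.73
Total deductions = $181.96 + $240.07 + $629.72 + $75.39 + $128.16 + $16.73 = $1272.03
Net pay = $2934.88 − $1272.03 = $1662.85

$1662.85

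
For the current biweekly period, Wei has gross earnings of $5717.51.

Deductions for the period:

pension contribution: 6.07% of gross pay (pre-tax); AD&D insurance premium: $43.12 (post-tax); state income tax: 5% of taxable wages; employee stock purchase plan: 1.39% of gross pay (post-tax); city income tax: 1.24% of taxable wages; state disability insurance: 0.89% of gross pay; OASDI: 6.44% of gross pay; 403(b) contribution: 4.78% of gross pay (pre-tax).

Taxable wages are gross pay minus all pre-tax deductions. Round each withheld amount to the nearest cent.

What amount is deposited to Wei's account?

Pension contribution: $5717.51 × 0.0607 = $347.05
403(b) contribution: $5717.51 × 0.0478 = $273.30
Pre-tax total = $347.05 + $273.30 = $620.35
Taxable wages = $5717.51 − $620.35 = $5097.16
City income tax: $5097.16 × 0.0124 = $63.20
State income tax: $5097.16 × 0.05 = $254.86
State disability insurance: $5717.51 × 0.0089 = $50.89
OASDI: $5717.51 × 0.0644 = $368.21
AD&D insurance premium: $43.12
Employee stock purchase plan: $5717.51 × 0.0139 = $79.47
Total deductions = $347.05 + $273.30 + $63.20 + $254.86 + $50.89 + $368.21 + $43.12 + $79.47 = $1480.10
Net pay = $5717.51 − $1480.10 = $4237.41

$4237.41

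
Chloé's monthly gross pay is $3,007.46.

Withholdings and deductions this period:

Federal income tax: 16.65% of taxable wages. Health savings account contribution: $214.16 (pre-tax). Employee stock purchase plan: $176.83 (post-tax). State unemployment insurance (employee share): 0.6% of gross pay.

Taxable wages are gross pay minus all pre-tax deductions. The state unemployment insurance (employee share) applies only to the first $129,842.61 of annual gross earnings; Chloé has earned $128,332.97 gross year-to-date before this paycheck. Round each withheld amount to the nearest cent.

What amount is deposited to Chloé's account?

$2,142.33

Health savings account contribution: $214.16
Taxable wages = $3,007.46 − $214.16 = $2,793.30
Federal income tax: $2,793.30 × 0.1665 = $465.08
State unemployment insurance (employee share): only $129,842.61 − $128,332.97 = $1,509.64 of this check is subject → $1,509.64 × 0.006 = $9.06
Employee stock purchase plan: $176.83
Total deductions = $214.16 + $465.08 + $9.06 + $176.83 = $865.13
Net pay = $3,007.46 − $865.13 = $2,142.33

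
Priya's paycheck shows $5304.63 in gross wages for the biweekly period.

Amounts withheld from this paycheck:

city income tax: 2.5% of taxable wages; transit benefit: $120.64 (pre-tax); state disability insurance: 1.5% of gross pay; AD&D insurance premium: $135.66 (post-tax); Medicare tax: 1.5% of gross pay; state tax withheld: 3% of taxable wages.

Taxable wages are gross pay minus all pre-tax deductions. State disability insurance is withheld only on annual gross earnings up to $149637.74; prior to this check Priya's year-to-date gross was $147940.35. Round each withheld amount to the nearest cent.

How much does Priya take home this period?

Transit benefit: $120.64
Taxable wages = $5304.63 − $120.64 = $5183.99
State tax withheld: $5183.99 × 0.03 = $155.52
City income tax: $5183.99 × 0.025 = $129.60
State disability insurance: only $149637.74 − $147940.35 = $1697.39 of this check is subject → $1697.39 × 0.015 = $25.46
Medicare tax: $5304.63 × 0.015 = $79.57
AD&D insurance premium: $135.66
Total deductions = $120.64 + $155.52 + $129.60 + $25.46 + $79.57 + $135.66 = $646.45
Net pay = $5304.63 − $646.45 = $4658.18

$4658.18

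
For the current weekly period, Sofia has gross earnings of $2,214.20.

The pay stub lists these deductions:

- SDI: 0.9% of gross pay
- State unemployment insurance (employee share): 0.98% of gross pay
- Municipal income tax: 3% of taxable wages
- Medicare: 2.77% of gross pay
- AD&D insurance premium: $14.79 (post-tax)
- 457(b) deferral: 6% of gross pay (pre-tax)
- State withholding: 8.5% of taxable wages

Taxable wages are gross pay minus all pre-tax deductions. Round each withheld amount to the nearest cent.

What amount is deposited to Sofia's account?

457(b) deferral: $2,214.20 × 0.06 = $132.85
Taxable wages = $2,214.20 − $132.85 = $2,081.35
Municipal income tax: $2,081.35 × 0.03 = $62.44
State withholding: $2,081.35 × 0.085 = $176.91
State unemployment insurance (employee share): $2,214.20 × 0.0098 = $21.70
Medicare: $2,214.20 × 0.0277 = $61.33
SDI: $2,214.20 × 0.009 = $19.93
AD&D insurance premium: $14.79
Total deductions = $132.85 + $62.44 + $176.91 + $21.70 + $61.33 + $19.93 + $14.79 = $489.95
Net pay = $2,214.20 − $489.95 = $1,724.25

$1,724.25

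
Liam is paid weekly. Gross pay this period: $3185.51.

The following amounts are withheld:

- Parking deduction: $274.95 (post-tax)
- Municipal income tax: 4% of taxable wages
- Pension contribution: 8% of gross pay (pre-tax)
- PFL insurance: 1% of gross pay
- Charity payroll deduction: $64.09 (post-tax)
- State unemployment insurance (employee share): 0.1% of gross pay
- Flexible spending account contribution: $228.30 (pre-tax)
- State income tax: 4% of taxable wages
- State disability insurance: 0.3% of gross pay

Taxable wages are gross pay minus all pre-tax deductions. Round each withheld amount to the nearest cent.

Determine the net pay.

$2102.54

Flexible spending account contribution: $228.30
Pension contribution: $3185.51 × 0.08 = $254.84
Pre-tax total = $228.30 + $254.84 = $483.14
Taxable wages = $3185.51 − $483.14 = $2702.37
State income tax: $2702.37 × 0.04 = $108.09
Municipal income tax: $2702.37 × 0.04 = $108.09
State unemployment insurance (employee share): $3185.51 × 0.001 = $3.19
State disability insurance: $3185.51 × 0.003 = $9.56
PFL insurance: $3185.51 × 0.01 = $31.86
Charity payroll deduction: $64.09
Parking deduction: $274.95
Total deductions = $228.30 + $254.84 + $108.09 + $108.09 + $3.19 + $9.56 + $31.86 + $64.09 + $274.95 = $1082.97
Net pay = $3185.51 − $1082.97 = $2102.54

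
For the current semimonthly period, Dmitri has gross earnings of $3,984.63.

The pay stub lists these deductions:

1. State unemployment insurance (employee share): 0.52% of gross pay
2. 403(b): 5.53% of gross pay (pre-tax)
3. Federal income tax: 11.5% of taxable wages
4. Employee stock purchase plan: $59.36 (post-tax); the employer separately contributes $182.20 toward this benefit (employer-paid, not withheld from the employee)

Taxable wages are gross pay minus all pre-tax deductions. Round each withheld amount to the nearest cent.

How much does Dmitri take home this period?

403(b): $3,984.63 × 0.0553 = $220.35
Taxable wages = $3,984.63 − $220.35 = $3,764.28
Federal income tax: $3,764.28 × 0.115 = $432.89
State unemployment insurance (employee share): $3,984.63 × 0.0052 = $20.72
Employee stock purchase plan: $59.36
(Employer's $182.20 toward employee stock purchase plan is not withheld from the employee.)
Total deductions = $220.35 + $432.89 + $20.72 + $59.36 = $733.32
Net pay = $3,984.63 − $733.32 = $3,251.31

$3,251.31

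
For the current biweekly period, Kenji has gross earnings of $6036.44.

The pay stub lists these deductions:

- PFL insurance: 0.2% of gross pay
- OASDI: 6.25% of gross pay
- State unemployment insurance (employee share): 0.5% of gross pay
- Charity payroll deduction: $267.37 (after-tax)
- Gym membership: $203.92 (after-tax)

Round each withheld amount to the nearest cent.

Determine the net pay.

$5145.62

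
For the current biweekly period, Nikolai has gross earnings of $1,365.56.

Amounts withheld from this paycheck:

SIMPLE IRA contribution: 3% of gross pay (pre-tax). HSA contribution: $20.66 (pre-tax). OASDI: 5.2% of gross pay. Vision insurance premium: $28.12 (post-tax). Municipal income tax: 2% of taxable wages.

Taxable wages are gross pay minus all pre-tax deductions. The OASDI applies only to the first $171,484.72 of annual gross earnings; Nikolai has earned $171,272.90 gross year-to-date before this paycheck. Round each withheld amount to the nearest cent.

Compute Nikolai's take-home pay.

SIMPLE IRA contribution: $1,365.56 × 0.03 = $40.97
HSA contribution: $20.66
Pre-tax total = $40.97 + $20.66 = $61.63
Taxable wages = $1,365.56 − $61.63 = $1,303.93
Municipal income tax: $1,303.93 × 0.02 = $26.08
OASDI: only $171,484.72 − $171,272.90 = $211.82 of this check is subject → $211.82 × 0.052 = $11.01
Vision insurance premium: $28.12
Total deductions = $40.97 + $20.66 + $26.08 + $11.01 + $28.12 = $126.84
Net pay = $1,365.56 − $126.84 = $1,238.72

$1,238.72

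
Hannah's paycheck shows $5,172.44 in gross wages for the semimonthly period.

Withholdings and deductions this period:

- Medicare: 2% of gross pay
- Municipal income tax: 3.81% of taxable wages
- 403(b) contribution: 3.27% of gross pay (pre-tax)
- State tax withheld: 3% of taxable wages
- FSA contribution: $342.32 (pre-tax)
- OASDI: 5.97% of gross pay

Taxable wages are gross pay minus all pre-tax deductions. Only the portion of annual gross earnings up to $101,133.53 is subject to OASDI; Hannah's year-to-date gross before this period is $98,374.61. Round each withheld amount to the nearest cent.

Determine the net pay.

$4,075.41

FSA contribution: $342.32
403(b) contribution: $5,172.44 × 0.0327 = $169.14
Pre-tax total = $342.32 + $169.14 = $511.46
Taxable wages = $5,172.44 − $511.46 = $4,660.98
State tax withheld: $4,660.98 × 0.03 = $139.83
Municipal income tax: $4,660.98 × 0.0381 = $177.58
OASDI: only $101,133.53 − $98,374.61 = $2,758.92 of this check is subject → $2,758.92 × 0.0597 = $164.71
Medicare: $5,172.44 × 0.02 = $103.45
Total deductions = $342.32 + $169.14 + $139.83 + $177.58 + $164.71 + $103.45 = $1,097.03
Net pay = $5,172.44 − $1,097.03 = $4,075.41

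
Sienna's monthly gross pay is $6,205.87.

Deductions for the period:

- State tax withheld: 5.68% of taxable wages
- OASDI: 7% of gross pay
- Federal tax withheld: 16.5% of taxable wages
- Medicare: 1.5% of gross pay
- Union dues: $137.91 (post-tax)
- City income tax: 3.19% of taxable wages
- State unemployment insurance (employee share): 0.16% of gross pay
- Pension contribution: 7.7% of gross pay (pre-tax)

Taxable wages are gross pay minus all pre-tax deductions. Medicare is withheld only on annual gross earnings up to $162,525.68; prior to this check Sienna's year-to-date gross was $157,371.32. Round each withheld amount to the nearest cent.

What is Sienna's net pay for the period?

Pension contribution: $6,205.87 × 0.077 = $477.85
Taxable wages = $6,205.87 − $477.85 = $5,728.02
City income tax: $5,728.02 × 0.0319 = $182.72
State tax withheld: $5,728.02 × 0.0568 = $325.35
Federal tax withheld: $5,728.02 × 0.165 = $945.12
OASDI: $6,205.87 × 0.07 = $434.41
State unemployment insurance (employee share): $6,205.87 × 0.0016 = $9.93
Medicare: only $162,525.68 − $157,371.32 = $5,154.36 of this check is subject → $5,154.36 × 0.015 = $77.32
Union dues: $137.91
Total deductions = $477.85 + $182.72 + $325.35 + $945.12 + $434.41 + $9.93 + $77.32 + $137.91 = $2,590.61
Net pay = $6,205.87 − $2,590.61 = $3,615.26

$3,615.26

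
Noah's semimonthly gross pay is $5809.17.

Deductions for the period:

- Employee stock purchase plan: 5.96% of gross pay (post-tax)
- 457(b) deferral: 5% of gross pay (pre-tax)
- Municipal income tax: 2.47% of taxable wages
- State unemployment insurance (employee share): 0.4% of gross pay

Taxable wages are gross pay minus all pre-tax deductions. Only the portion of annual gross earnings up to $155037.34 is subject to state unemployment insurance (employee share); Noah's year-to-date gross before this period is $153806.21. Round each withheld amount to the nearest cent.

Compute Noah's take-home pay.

457(b) deferral: $5809.17 × 0.05 = $290.46
Taxable wages = $5809.17 − $290.46 = $5518.71
Municipal income tax: $5518.71 × 0.0247 = $136.31
State unemployment insurance (employee share): only $155037.34 − $153806.21 = $1231.13 of this check is subject → $1231.13 × 0.004 = $4.92
Employee stock purchase plan: $5809.17 × 0.0596 = $346.23
Total deductions = $290.46 + $136.31 + $4.92 + $346.23 = $777.92
Net pay = $5809.17 − $777.92 = $5031.25

$5031.25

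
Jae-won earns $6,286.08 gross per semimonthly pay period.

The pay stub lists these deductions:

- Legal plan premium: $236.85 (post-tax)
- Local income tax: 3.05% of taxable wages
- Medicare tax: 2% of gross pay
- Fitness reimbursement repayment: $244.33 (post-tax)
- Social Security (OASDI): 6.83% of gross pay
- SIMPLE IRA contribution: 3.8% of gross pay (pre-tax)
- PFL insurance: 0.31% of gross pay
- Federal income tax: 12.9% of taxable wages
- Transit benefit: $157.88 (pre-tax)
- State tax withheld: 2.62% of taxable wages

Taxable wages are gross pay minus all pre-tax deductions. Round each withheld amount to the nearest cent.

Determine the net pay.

Transit benefit: $157.88
SIMPLE IRA contribution: $6,286.08 × 0.038 = $238.87
Pre-tax total = $157.88 + $238.87 = $396.75
Taxable wages = $6,286.08 − $396.75 = $5,889.33
Local income tax: $5,889.33 × 0.0305 = $179.62
State tax withheld: $5,889.33 × 0.0262 = $154.30
Federal income tax: $5,889.33 × 0.129 = $759.72
PFL insurance: $6,286.08 × 0.0031 = $19.49
Social Security (OASDI): $6,286.08 × 0.0683 = $429.34
Medicare tax: $6,286.08 × 0.02 = $125.72
Fitness reimbursement repayment: $244.33
Legal plan premium: $236.85
Total deductions = $157.88 + $238.87 + $179.62 + $154.30 + $759.72 + $19.49 + $429.34 + $125.72 + $244.33 + $236.85 = $2,546.12
Net pay = $6,286.08 − $2,546.12 = $3,739.96

$3,739.96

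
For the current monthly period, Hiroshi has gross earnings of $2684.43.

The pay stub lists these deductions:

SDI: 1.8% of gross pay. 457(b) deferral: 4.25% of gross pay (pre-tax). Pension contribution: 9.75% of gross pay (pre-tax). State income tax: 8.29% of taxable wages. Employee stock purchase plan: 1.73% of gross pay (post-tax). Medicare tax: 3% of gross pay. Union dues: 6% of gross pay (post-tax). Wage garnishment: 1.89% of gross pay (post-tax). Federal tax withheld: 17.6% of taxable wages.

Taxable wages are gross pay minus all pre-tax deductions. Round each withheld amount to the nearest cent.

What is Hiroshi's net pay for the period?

$1323.81

Pension contribution: $2684.43 × 0.0975 = $261.73
457(b) deferral: $2684.43 × 0.0425 = $114.09
Pre-tax total = $261.73 + $114.09 = $375.82
Taxable wages = $2684.43 − $375.82 = $2308.61
State income tax: $2308.61 × 0.0829 = $191.38
Federal tax withheld: $2308.61 × 0.176 = $406.32
SDI: $2684.43 × 0.018 = $48.32
Medicare tax: $2684.43 × 0.03 = $80.53
Employee stock purchase plan: $2684.43 × 0.0173 = $46.44
Wage garnishment: $2684.43 × 0.0189 = $50.74
Union dues: $2684.43 × 0.06 = $161.07
Total deductions = $261.73 + $114.09 + $191.38 + $406.32 + $48.32 + $80.53 + $46.44 + $50.74 + $161.07 = $1360.62
Net pay = $2684.43 − $1360.62 = $1323.81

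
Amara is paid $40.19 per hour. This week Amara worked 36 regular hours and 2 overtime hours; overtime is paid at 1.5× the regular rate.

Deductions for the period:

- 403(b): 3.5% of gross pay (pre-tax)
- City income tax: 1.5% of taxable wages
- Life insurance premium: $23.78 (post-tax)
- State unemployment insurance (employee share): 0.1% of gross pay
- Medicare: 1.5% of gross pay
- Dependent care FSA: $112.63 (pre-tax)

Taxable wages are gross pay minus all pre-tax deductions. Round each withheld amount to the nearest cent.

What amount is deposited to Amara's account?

Regular pay: 36 × $40.19 = $1,446.84
Overtime pay: 2 × $40.19 × 1.5 = $120.57
Gross pay = $1,446.84 + $120.57 = $1,567.41
403(b): $1,567.41 × 0.035 = $54.86
Dependent care FSA: $112.63
Pre-tax total = $54.86 + $112.63 = $167.49
Taxable wages = $1,567.41 − $167.49 = $1,399.92
City income tax: $1,399.92 × 0.015 = $21.00
Medicare: $1,567.41 × 0.015 = $23.51
State unemployment insurance (employee share): $1,567.41 × 0.001 = $1.57
Life insurance premium: $23.78
Total deductions = $54.86 + $112.63 + $21.00 + $23.51 + $1.57 + $23.78 = $237.35
Net pay = $1,567.41 − $237.35 = $1,330.06

$1,330.06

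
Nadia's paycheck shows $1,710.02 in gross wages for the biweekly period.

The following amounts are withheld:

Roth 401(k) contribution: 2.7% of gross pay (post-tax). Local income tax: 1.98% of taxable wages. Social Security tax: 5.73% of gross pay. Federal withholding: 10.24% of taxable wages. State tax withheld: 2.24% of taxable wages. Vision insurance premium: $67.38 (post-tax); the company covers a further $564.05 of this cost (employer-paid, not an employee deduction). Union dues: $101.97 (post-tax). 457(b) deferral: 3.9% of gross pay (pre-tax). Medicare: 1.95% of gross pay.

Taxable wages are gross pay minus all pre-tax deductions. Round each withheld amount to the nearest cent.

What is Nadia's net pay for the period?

457(b) deferral: $1,710.02 × 0.039 = $66.69
Taxable wages = $1,710.02 − $66.69 = $1,643.33
Federal withholding: $1,643.33 × 0.1024 = $168.28
Local income tax: $1,643.33 × 0.0198 = $32.54
State tax withheld: $1,643.33 × 0.0224 = $36.81
Social Security tax: $1,710.02 × 0.0573 = $97.98
Medicare: $1,710.02 × 0.0195 = $33.35
Vision insurance premium: $67.38
Roth 401(k) contribution: $1,710.02 × 0.027 = $46.17
Union dues: $101.97
(Employer's $564.05 toward vision insurance premium is not withheld from the employee.)
Total deductions = $66.69 + $168.28 + $32.54 + $36.81 + $97.98 + $33.35 + $67.38 + $46.17 + $101.97 = $651.17
Net pay = $1,710.02 − $651.17 = $1,058.85

$1,058.85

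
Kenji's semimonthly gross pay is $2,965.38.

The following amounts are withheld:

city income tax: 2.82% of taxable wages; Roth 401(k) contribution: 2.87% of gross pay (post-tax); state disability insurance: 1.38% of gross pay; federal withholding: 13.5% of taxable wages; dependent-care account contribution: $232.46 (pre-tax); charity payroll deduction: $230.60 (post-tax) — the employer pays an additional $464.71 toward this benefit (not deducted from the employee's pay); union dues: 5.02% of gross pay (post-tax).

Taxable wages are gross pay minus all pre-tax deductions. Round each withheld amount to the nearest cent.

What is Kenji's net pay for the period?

Dependent-care account contribution: $232.46
Taxable wages = $2,965.38 − $232.46 = $2,732.92
Federal withholding: $2,732.92 × 0.135 = $368.94
City income tax: $2,732.92 × 0.0282 = $77.07
State disability insurance: $2,965.38 × 0.0138 = $40.92
Roth 401(k) contribution: $2,965.38 × 0.0287 = $85.11
Union dues: $2,965.38 × 0.0502 = $148.86
Charity payroll deduction: $230.60
(Employer's $464.71 toward charity payroll deduction is not withheld from the employee.)
Total deductions = $232.46 + $368.94 + $77.07 + $40.92 + $85.11 + $148.86 + $230.60 = $1,183.96
Net pay = $2,965.38 − $1,183.96 = $1,781.42

$1,781.42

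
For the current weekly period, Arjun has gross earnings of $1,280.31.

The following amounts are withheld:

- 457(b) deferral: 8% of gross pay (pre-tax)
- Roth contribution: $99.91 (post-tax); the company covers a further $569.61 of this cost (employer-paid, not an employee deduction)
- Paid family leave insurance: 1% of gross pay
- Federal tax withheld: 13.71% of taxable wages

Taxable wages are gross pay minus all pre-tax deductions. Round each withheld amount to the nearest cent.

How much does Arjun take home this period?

$903.69

457(b) deferral: $1,280.31 × 0.08 = $102.42
Taxable wages = $1,280.31 − $102.42 = $1,177.89
Federal tax withheld: $1,177.89 × 0.1371 = $161.49
Paid family leave insurance: $1,280.31 × 0.01 = $12.80
Roth contribution: $99.91
(Employer's $569.61 toward Roth contribution is not withheld from the employee.)
Total deductions = $102.42 + $161.49 + $12.80 + $99.91 = $376.62
Net pay = $1,280.31 − $376.62 = $903.69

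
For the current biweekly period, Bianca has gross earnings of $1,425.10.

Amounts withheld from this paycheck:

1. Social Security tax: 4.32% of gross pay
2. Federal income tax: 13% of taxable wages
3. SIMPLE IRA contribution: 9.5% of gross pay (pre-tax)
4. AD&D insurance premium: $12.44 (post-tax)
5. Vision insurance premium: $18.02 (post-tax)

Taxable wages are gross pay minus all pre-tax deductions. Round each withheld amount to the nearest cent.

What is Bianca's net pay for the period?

$1,030.04

SIMPLE IRA contribution: $1,425.10 × 0.095 = $135.38
Taxable wages = $1,425.10 − $135.38 = $1,289.72
Federal income tax: $1,289.72 × 0.13 = $167.66
Social Security tax: $1,425.10 × 0.0432 = $61.56
AD&D insurance premium: $12.44
Vision insurance premium: $18.02
Total deductions = $135.38 + $167.66 + $61.56 + $12.44 + $18.02 = $395.06
Net pay = $1,425.10 − $395.06 = $1,030.04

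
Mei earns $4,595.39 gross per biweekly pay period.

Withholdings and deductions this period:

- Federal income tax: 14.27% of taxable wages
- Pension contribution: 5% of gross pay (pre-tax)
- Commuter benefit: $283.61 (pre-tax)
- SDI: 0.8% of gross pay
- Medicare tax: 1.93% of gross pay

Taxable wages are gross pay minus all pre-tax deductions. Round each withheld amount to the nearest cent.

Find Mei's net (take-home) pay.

Pension contribution: $4,595.39 × 0.05 = $229.77
Commuter benefit: $283.61
Pre-tax total = $229.77 + $283.61 = $513.38
Taxable wages = $4,595.39 − $513.38 = $4,082.01
Federal income tax: $4,082.01 × 0.1427 = $582.50
Medicare tax: $4,595.39 × 0.0193 = $88.69
SDI: $4,595.39 × 0.008 = $36.76
Total deductions = $229.77 + $283.61 + $582.50 + $88.69 + $36.76 = $1,221.33
Net pay = $4,595.39 − $1,221.33 = $3,374.06

$3,374.06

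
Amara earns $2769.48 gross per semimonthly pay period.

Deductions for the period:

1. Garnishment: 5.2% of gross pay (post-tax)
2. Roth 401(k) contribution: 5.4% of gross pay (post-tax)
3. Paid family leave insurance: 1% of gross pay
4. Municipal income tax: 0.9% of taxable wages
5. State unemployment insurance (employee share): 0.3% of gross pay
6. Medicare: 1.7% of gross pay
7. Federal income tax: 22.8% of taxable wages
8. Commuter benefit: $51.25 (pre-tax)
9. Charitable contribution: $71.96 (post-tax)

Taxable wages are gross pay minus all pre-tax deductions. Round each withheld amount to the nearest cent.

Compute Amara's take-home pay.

Commuter benefit: $51.25
Taxable wages = $2769.48 − $51.25 = $2718.23
Federal income tax: $2718.23 × 0.228 = $619.76
Municipal income tax: $2718.23 × 0.009 = $24.46
Paid family leave insurance: $2769.48 × 0.01 = $27.69
Medicare: $2769.48 × 0.017 = $47.08
State unemployment insurance (employee share): $2769.48 × 0.003 = $8.31
Roth 401(k) contribution: $2769.48 × 0.054 = $149.55
Garnishment: $2769.48 × 0.052 = $144.01
Charitable contribution: $71.96
Total deductions = $51.25 + $619.76 + $24.46 + $27.69 + $47.08 + $8.31 + $149.55 + $144.01 + $71.96 = $1144.07
Net pay = $2769.48 − $1144.07 = $1625.41

$1625.41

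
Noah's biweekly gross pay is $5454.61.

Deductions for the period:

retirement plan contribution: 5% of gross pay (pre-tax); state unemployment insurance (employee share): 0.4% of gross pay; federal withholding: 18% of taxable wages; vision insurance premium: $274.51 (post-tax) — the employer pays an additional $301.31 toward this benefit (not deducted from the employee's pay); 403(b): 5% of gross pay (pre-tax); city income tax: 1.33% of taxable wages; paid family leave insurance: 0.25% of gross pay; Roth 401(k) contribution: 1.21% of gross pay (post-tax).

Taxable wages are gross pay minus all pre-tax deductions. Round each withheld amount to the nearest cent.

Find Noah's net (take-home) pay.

$3584.24

403(b): $5454.61 × 0.05 = $272.73
Retirement plan contribution: $5454.61 × 0.05 = $272.73
Pre-tax total = $272.73 + $272.73 = $545.46
Taxable wages = $5454.61 − $545.46 = $4909.15
City income tax: $4909.15 × 0.0133 = $65.29
Federal withholding: $4909.15 × 0.18 = $883.65
Paid family leave insurance: $5454.61 × 0.0025 = $13.64
State unemployment insurance (employee share): $5454.61 × 0.004 = $21.82
Roth 401(k) contribution: $5454.61 × 0.0121 = $66.00
Vision insurance premium: $274.51
(Employer's $301.31 toward vision insurance premium is not withheld from the employee.)
Total deductions = $272.73 + $272.73 + $65.29 + $883.65 + $13.64 + $21.82 + $66.00 + $274.51 = $1870.37
Net pay = $5454.61 − $1870.37 = $3584.24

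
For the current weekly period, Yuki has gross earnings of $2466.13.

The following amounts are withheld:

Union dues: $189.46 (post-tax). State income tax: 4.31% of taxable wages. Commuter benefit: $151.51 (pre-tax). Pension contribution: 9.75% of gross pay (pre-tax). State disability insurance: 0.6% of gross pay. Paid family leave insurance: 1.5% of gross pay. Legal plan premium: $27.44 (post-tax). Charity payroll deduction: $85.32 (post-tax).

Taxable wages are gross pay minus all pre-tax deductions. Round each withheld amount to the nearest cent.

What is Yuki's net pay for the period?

$1630.76

Commuter benefit: $151.51
Pension contribution: $2466.13 × 0.0975 = $240.45
Pre-tax total = $151.51 + $240.45 = $391.96
Taxable wages = $2466.13 − $391.96 = $2074.17
State income tax: $2074.17 × 0.0431 = $89.40
Paid family leave insurance: $2466.13 × 0.015 = $36.99
State disability insurance: $2466.13 × 0.006 = $14.80
Legal plan premium: $27.44
Union dues: $189.46
Charity payroll deduction: $85.32
Total deductions = $151.51 + $240.45 + $89.40 + $36.99 + $14.80 + $27.44 + $189.46 + $85.32 = $835.37
Net pay = $2466.13 − $835.37 = $1630.76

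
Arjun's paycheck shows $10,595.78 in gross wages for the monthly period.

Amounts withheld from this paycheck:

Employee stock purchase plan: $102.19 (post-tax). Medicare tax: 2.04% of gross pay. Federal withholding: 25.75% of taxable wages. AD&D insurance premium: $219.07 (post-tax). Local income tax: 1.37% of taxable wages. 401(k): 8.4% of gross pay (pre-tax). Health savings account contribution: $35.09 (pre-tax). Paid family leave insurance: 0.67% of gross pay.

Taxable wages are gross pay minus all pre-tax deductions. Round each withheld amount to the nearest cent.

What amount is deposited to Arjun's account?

$6,439.56

401(k): $10,595.78 × 0.084 = $890.05
Health savings account contribution: $35.09
Pre-tax total = $890.05 + $35.09 = $925.14
Taxable wages = $10,595.78 − $925.14 = $9,670.64
Federal withholding: $9,670.64 × 0.2575 = $2,490.19
Local income tax: $9,670.64 × 0.0137 = $132.49
Paid family leave insurance: $10,595.78 × 0.0067 = $70.99
Medicare tax: $10,595.78 × 0.0204 = $216.15
AD&D insurance premium: $219.07
Employee stock purchase plan: $102.19
Total deductions = $890.05 + $35.09 + $2,490.19 + $132.49 + $70.99 + $216.15 + $219.07 + $102.19 = $4,156.22
Net pay = $10,595.78 − $4,156.22 = $6,439.56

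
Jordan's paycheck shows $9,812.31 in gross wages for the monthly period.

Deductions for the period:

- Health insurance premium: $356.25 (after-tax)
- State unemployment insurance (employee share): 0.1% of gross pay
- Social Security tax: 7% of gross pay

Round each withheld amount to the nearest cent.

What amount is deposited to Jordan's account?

Social Security tax: $9,812.31 × 0.07 = $686.86
State unemployment insurance (employee share): $9,812.31 × 0.001 = $9.81
Health insurance premium: $356.25
Total deductions = $686.86 + $9.81 + $356.25 = $1,052.92
Net pay = $9,812.31 − $1,052.92 = $8,759.39

$8,759.39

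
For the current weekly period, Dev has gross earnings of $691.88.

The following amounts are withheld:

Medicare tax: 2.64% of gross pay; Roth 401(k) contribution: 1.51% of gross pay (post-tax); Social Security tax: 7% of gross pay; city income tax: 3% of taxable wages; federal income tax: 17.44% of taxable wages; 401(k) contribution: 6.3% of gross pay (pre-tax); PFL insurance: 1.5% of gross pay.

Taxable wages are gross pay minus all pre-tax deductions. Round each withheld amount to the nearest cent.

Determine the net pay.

401(k) contribution: $691.88 × 0.063 = $43.59
Taxable wages = $691.88 − $43.59 = $648.29
Federal income tax: $648.29 × 0.1744 = $113.06
City income tax: $648.29 × 0.03 = $19.45
Medicare tax: $691.88 × 0.0264 = $18.27
PFL insurance: $691.88 × 0.015 = $10.38
Social Security tax: $691.88 × 0.07 = $48.43
Roth 401(k) contribution: $691.88 × 0.0151 = $10.45
Total deductions = $43.59 + $113.06 + $19.45 + $18.27 + $10.38 + $48.43 + $10.45 = $263.63
Net pay = $691.88 − $263.63 = $428.25

$428.25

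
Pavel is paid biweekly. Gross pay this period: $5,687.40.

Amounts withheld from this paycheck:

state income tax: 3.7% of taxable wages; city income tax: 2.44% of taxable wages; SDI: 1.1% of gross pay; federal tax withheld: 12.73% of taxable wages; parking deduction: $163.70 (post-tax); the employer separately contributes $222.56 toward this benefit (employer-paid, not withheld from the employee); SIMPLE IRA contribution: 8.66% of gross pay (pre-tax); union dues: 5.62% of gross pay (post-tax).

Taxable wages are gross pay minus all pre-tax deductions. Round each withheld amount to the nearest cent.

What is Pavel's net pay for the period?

$3,668.71

SIMPLE IRA contribution: $5,687.40 × 0.0866 = $492.53
Taxable wages = $5,687.40 − $492.53 = $5,194.87
City income tax: $5,194.87 × 0.0244 = $126.75
Federal tax withheld: $5,194.87 × 0.1273 = $661.31
State income tax: $5,194.87 × 0.037 = $192.21
SDI: $5,687.40 × 0.011 = $62.56
Parking deduction: $163.70
Union dues: $5,687.40 × 0.0562 = $319.63
(Employer's $222.56 toward parking deduction is not withheld from the employee.)
Total deductions = $492.53 + $126.75 + $661.31 + $192.21 + $62.56 + $163.70 + $319.63 = $2,018.69
Net pay = $5,687.40 − $2,018.69 = $3,668.71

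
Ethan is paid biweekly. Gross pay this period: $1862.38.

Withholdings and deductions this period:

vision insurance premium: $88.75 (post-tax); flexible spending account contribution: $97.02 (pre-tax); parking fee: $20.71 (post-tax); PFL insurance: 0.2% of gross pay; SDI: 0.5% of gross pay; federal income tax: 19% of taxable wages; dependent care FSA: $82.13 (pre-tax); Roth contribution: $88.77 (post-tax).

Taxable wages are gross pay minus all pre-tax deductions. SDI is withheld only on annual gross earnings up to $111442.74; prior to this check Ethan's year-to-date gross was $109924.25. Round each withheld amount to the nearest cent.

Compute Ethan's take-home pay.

$1153.88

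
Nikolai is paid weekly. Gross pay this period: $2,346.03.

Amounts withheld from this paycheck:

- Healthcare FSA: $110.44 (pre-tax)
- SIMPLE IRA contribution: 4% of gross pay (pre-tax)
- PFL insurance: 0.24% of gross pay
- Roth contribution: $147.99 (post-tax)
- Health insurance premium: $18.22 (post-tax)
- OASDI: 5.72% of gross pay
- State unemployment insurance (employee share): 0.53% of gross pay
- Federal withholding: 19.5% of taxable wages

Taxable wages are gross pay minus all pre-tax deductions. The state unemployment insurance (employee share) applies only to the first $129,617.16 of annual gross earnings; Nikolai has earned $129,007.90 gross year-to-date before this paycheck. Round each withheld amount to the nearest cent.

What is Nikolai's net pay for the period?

$1,414.85

SIMPLE IRA contribution: $2,346.03 × 0.04 = $93.84
Healthcare FSA: $110.44
Pre-tax total = $93.84 + $110.44 = $204.28
Taxable wages = $2,346.03 − $204.28 = $2,141.75
Federal withholding: $2,141.75 × 0.195 = $417.64
State unemployment insurance (employee share): only $129,617.16 − $129,007.90 = $609.26 of this check is subject → $609.26 × 0.0053 = $3.23
OASDI: $2,346.03 × 0.0572 = $134.19
PFL insurance: $2,346.03 × 0.0024 = $5.63
Health insurance premium: $18.22
Roth contribution: $147.99
Total deductions = $93.84 + $110.44 + $417.64 + $3.23 + $134.19 + $5.63 + $18.22 + $147.99 = $931.18
Net pay = $2,346.03 − $931.18 = $1,414.85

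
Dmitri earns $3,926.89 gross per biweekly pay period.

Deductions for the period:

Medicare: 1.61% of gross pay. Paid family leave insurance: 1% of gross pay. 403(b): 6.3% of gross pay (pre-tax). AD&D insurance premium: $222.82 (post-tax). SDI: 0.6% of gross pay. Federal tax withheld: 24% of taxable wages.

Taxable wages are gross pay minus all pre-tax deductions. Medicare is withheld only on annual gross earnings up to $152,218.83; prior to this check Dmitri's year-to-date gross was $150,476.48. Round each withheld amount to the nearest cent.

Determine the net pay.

$2,482.72

403(b): $3,926.89 × 0.063 = $247.39
Taxable wages = $3,926.89 − $247.39 = $3,679.50
Federal tax withheld: $3,679.50 × 0.24 = $883.08
Paid family leave insurance: $3,926.89 × 0.01 = $39.27
SDI: $3,926.89 × 0.006 = $23.56
Medicare: only $152,218.83 − $150,476.48 = $1,742.35 of this check is subject → $1,742.35 × 0.0161 = $28.05
AD&D insurance premium: $222.82
Total deductions = $247.39 + $883.08 + $39.27 + $23.56 + $28.05 + $222.82 = $1,444.17
Net pay = $3,926.89 − $1,444.17 = $2,482.72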